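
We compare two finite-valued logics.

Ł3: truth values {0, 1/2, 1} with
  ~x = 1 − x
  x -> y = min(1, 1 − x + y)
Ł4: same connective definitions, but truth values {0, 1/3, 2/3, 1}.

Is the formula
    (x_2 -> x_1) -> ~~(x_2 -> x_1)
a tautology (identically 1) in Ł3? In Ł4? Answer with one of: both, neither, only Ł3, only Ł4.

In Ł3: every assignment gives 1 — tautology.
In Ł4: every assignment gives 1 — tautology.

both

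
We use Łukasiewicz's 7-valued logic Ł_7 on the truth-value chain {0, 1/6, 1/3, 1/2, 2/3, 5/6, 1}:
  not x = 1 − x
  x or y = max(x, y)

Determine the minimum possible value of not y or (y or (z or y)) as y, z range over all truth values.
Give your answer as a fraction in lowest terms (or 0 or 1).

1/2

Take y = 1/2, z = 0:
not y = not 1/2 = 1/2
z or y = 0 or 1/2 = 1/2
y or (z or y) = 1/2 or 1/2 = 1/2
not y or (y or (z or y)) = 1/2 or 1/2 = 1/2
No assignment yields a value below 1/2, so this is the minimum.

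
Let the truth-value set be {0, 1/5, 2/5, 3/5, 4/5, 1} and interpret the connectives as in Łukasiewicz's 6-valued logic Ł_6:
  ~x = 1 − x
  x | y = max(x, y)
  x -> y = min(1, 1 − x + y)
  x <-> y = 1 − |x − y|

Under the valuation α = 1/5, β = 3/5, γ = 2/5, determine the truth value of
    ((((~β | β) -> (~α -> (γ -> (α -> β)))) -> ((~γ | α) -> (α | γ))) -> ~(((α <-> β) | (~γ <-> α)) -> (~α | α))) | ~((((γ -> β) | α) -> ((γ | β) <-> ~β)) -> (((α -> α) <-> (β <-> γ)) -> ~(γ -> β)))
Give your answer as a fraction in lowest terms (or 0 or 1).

~β = ~3/5 = 2/5
~β | β = 2/5 | 3/5 = 3/5
~α = ~1/5 = 4/5
α -> β = 1/5 -> 3/5 = 1
γ -> (α -> β) = 2/5 -> 1 = 1
~α -> (γ -> (α -> β)) = 4/5 -> 1 = 1
(~β | β) -> (~α -> (γ -> (α -> β))) = 3/5 -> 1 = 1
~γ = ~2/5 = 3/5
~γ | α = 3/5 | 1/5 = 3/5
α | γ = 1/5 | 2/5 = 2/5
(~γ | α) -> (α | γ) = 3/5 -> 2/5 = 4/5
((~β | β) -> (~α -> (γ -> (α -> β)))) -> ((~γ | α) -> (α | γ)) = 1 -> 4/5 = 4/5
α <-> β = 1/5 <-> 3/5 = 3/5
~γ = ~2/5 = 3/5
~γ <-> α = 3/5 <-> 1/5 = 3/5
(α <-> β) | (~γ <-> α) = 3/5 | 3/5 = 3/5
~α = ~1/5 = 4/5
~α | α = 4/5 | 1/5 = 4/5
((α <-> β) | (~γ <-> α)) -> (~α | α) = 3/5 -> 4/5 = 1
~(((α <-> β) | (~γ <-> α)) -> (~α | α)) = ~1 = 0
(((~β | β) -> (~α -> (γ -> (α -> β)))) -> ((~γ | α) -> (α | γ))) -> ~(((α <-> β) | (~γ <-> α)) -> (~α | α)) = 4/5 -> 0 = 1/5
γ -> β = 2/5 -> 3/5 = 1
(γ -> β) | α = 1 | 1/5 = 1
γ | β = 2/5 | 3/5 = 3/5
~β = ~3/5 = 2/5
(γ | β) <-> ~β = 3/5 <-> 2/5 = 4/5
((γ -> β) | α) -> ((γ | β) <-> ~β) = 1 -> 4/5 = 4/5
α -> α = 1/5 -> 1/5 = 1
β <-> γ = 3/5 <-> 2/5 = 4/5
(α -> α) <-> (β <-> γ) = 1 <-> 4/5 = 4/5
γ -> β = 2/5 -> 3/5 = 1
~(γ -> β) = ~1 = 0
((α -> α) <-> (β <-> γ)) -> ~(γ -> β) = 4/5 -> 0 = 1/5
(((γ -> β) | α) -> ((γ | β) <-> ~β)) -> (((α -> α) <-> (β <-> γ)) -> ~(γ -> β)) = 4/5 -> 1/5 = 2/5
~((((γ -> β) | α) -> ((γ | β) <-> ~β)) -> (((α -> α) <-> (β <-> γ)) -> ~(γ -> β))) = ~2/5 = 3/5
((((~β | β) -> (~α -> (γ -> (α -> β)))) -> ((~γ | α) -> (α | γ))) -> ~(((α <-> β) | (~γ <-> α)) -> (~α | α))) | ~((((γ -> β) | α) -> ((γ | β) <-> ~β)) -> (((α -> α) <-> (β <-> γ)) -> ~(γ -> β))) = 1/5 | 3/5 = 3/5

3/5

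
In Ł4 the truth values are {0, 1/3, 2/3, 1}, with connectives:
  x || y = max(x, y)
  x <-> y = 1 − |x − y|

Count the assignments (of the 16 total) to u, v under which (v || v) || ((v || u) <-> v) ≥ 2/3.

13

u = 0, v = 0 ↦ 1  ≥
u = 0, v = 1/3 ↦ 1  ≥
u = 0, v = 2/3 ↦ 1  ≥
u = 0, v = 1 ↦ 1  ≥
u = 1/3, v = 0 ↦ 2/3  ≥
u = 1/3, v = 1/3 ↦ 1  ≥
u = 1/3, v = 2/3 ↦ 1  ≥
u = 1/3, v = 1 ↦ 1  ≥
u = 2/3, v = 0 ↦ 1/3  <
u = 2/3, v = 1/3 ↦ 2/3  ≥
u = 2/3, v = 2/3 ↦ 1  ≥
u = 2/3, v = 1 ↦ 1  ≥
u = 1, v = 0 ↦ 0  <
u = 1, v = 1/3 ↦ 1/3  <
u = 1, v = 2/3 ↦ 2/3  ≥
u = 1, v = 1 ↦ 1  ≥
So 13 of the 16 assignments meet the threshold.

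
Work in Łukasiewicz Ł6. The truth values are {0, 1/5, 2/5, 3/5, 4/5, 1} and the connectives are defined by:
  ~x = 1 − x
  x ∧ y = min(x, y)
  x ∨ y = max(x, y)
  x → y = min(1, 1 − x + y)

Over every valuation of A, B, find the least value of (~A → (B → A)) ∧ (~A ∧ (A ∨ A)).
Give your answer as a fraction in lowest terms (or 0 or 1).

0

Take A = 0, B = 0:
~A = ~0 = 1
B → A = 0 → 0 = 1
~A → (B → A) = 1 → 1 = 1
~A = ~0 = 1
A ∨ A = 0 ∨ 0 = 0
~A ∧ (A ∨ A) = 1 ∧ 0 = 0
(~A → (B → A)) ∧ (~A ∧ (A ∨ A)) = 1 ∧ 0 = 0
No assignment yields a value below 0, so this is the minimum.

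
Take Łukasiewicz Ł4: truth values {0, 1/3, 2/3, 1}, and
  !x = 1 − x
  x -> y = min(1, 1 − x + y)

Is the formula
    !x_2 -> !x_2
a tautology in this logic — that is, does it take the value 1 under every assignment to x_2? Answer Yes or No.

x_2 = 0 ↦ 1
x_2 = 1/3 ↦ 1
x_2 = 2/3 ↦ 1
x_2 = 1 ↦ 1
Every assignment gives a value ≥ 1.

Yes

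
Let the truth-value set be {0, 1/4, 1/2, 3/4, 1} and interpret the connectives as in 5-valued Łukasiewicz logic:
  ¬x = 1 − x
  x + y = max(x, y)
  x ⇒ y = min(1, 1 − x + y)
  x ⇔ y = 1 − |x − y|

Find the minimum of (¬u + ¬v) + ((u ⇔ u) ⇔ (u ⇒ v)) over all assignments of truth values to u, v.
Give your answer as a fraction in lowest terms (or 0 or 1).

1/2

Take u = 1, v = 1/2:
¬u = ¬1 = 0
¬v = ¬1/2 = 1/2
¬u + ¬v = 0 + 1/2 = 1/2
u ⇔ u = 1 ⇔ 1 = 1
u ⇒ v = 1 ⇒ 1/2 = 1/2
(u ⇔ u) ⇔ (u ⇒ v) = 1 ⇔ 1/2 = 1/2
(¬u + ¬v) + ((u ⇔ u) ⇔ (u ⇒ v)) = 1/2 + 1/2 = 1/2
No assignment yields a value below 1/2, so this is the minimum.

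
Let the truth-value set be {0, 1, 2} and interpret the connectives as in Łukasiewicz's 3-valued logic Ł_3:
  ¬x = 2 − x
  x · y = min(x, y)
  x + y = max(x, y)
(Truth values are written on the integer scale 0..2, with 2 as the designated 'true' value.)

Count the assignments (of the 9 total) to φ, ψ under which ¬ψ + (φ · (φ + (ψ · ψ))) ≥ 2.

φ = 0, ψ = 0 ↦ 2  ≥
φ = 0, ψ = 1 ↦ 1  <
φ = 0, ψ = 2 ↦ 0  <
φ = 1, ψ = 0 ↦ 2  ≥
φ = 1, ψ = 1 ↦ 1  <
φ = 1, ψ = 2 ↦ 1  <
φ = 2, ψ = 0 ↦ 2  ≥
φ = 2, ψ = 1 ↦ 2  ≥
φ = 2, ψ = 2 ↦ 2  ≥
So 5 of the 9 assignments meet the threshold.

5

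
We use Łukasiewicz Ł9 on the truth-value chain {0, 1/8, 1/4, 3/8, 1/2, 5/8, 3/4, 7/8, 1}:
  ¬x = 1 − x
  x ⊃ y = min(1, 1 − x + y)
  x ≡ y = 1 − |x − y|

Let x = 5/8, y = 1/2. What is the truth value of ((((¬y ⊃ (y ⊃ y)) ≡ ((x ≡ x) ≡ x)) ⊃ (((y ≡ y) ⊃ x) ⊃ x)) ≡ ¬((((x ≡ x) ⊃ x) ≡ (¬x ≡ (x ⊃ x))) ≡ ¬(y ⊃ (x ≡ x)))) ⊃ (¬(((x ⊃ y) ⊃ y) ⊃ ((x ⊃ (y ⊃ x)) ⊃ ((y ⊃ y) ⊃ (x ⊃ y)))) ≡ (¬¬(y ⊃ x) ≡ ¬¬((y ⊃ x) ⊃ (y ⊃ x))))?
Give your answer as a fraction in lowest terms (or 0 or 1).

1/4

¬y = ¬1/2 = 1/2
y ⊃ y = 1/2 ⊃ 1/2 = 1
¬y ⊃ (y ⊃ y) = 1/2 ⊃ 1 = 1
x ≡ x = 5/8 ≡ 5/8 = 1
(x ≡ x) ≡ x = 1 ≡ 5/8 = 5/8
(¬y ⊃ (y ⊃ y)) ≡ ((x ≡ x) ≡ x) = 1 ≡ 5/8 = 5/8
y ≡ y = 1/2 ≡ 1/2 = 1
(y ≡ y) ⊃ x = 1 ⊃ 5/8 = 5/8
((y ≡ y) ⊃ x) ⊃ x = 5/8 ⊃ 5/8 = 1
((¬y ⊃ (y ⊃ y)) ≡ ((x ≡ x) ≡ x)) ⊃ (((y ≡ y) ⊃ x) ⊃ x) = 5/8 ⊃ 1 = 1
x ≡ x = 5/8 ≡ 5/8 = 1
(x ≡ x) ⊃ x = 1 ⊃ 5/8 = 5/8
¬x = ¬5/8 = 3/8
x ⊃ x = 5/8 ⊃ 5/8 = 1
¬x ≡ (x ⊃ x) = 3/8 ≡ 1 = 3/8
((x ≡ x) ⊃ x) ≡ (¬x ≡ (x ⊃ x)) = 5/8 ≡ 3/8 = 3/4
x ≡ x = 5/8 ≡ 5/8 = 1
y ⊃ (x ≡ x) = 1/2 ⊃ 1 = 1
¬(y ⊃ (x ≡ x)) = ¬1 = 0
(((x ≡ x) ⊃ x) ≡ (¬x ≡ (x ⊃ x))) ≡ ¬(y ⊃ (x ≡ x)) = 3/4 ≡ 0 = 1/4
¬((((x ≡ x) ⊃ x) ≡ (¬x ≡ (x ⊃ x))) ≡ ¬(y ⊃ (x ≡ x))) = ¬1/4 = 3/4
(((¬y ⊃ (y ⊃ y)) ≡ ((x ≡ x) ≡ x)) ⊃ (((y ≡ y) ⊃ x) ⊃ x)) ≡ ¬((((x ≡ x) ⊃ x) ≡ (¬x ≡ (x ⊃ x))) ≡ ¬(y ⊃ (x ≡ x))) = 1 ≡ 3/4 = 3/4
x ⊃ y = 5/8 ⊃ 1/2 = 7/8
(x ⊃ y) ⊃ y = 7/8 ⊃ 1/2 = 5/8
y ⊃ x = 1/2 ⊃ 5/8 = 1
x ⊃ (y ⊃ x) = 5/8 ⊃ 1 = 1
y ⊃ y = 1/2 ⊃ 1/2 = 1
x ⊃ y = 5/8 ⊃ 1/2 = 7/8
(y ⊃ y) ⊃ (x ⊃ y) = 1 ⊃ 7/8 = 7/8
(x ⊃ (y ⊃ x)) ⊃ ((y ⊃ y) ⊃ (x ⊃ y)) = 1 ⊃ 7/8 = 7/8
((x ⊃ y) ⊃ y) ⊃ ((x ⊃ (y ⊃ x)) ⊃ ((y ⊃ y) ⊃ (x ⊃ y))) = 5/8 ⊃ 7/8 = 1
¬(((x ⊃ y) ⊃ y) ⊃ ((x ⊃ (y ⊃ x)) ⊃ ((y ⊃ y) ⊃ (x ⊃ y)))) = ¬1 = 0
y ⊃ x = 1/2 ⊃ 5/8 = 1
¬(y ⊃ x) = ¬1 = 0
¬¬(y ⊃ x) = ¬0 = 1
y ⊃ x = 1/2 ⊃ 5/8 = 1
y ⊃ x = 1/2 ⊃ 5/8 = 1
(y ⊃ x) ⊃ (y ⊃ x) = 1 ⊃ 1 = 1
¬((y ⊃ x) ⊃ (y ⊃ x)) = ¬1 = 0
¬¬((y ⊃ x) ⊃ (y ⊃ x)) = ¬0 = 1
¬¬(y ⊃ x) ≡ ¬¬((y ⊃ x) ⊃ (y ⊃ x)) = 1 ≡ 1 = 1
¬(((x ⊃ y) ⊃ y) ⊃ ((x ⊃ (y ⊃ x)) ⊃ ((y ⊃ y) ⊃ (x ⊃ y)))) ≡ (¬¬(y ⊃ x) ≡ ¬¬((y ⊃ x) ⊃ (y ⊃ x))) = 0 ≡ 1 = 0
((((¬y ⊃ (y ⊃ y)) ≡ ((x ≡ x) ≡ x)) ⊃ (((y ≡ y) ⊃ x) ⊃ x)) ≡ ¬((((x ≡ x) ⊃ x) ≡ (¬x ≡ (x ⊃ x))) ≡ ¬(y ⊃ (x ≡ x)))) ⊃ (¬(((x ⊃ y) ⊃ y) ⊃ ((x ⊃ (y ⊃ x)) ⊃ ((y ⊃ y) ⊃ (x ⊃ y)))) ≡ (¬¬(y ⊃ x) ≡ ¬¬((y ⊃ x) ⊃ (y ⊃ x)))) = 3/4 ⊃ 0 = 1/4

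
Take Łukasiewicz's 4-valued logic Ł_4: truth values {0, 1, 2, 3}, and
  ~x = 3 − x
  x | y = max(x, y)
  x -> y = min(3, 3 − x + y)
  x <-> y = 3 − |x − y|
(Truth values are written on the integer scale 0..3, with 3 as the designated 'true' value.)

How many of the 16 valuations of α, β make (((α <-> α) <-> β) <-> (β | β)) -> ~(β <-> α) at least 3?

2

α = 0, β = 0 ↦ 0  <
α = 0, β = 1 ↦ 1  <
α = 0, β = 2 ↦ 2  <
α = 0, β = 3 ↦ 3  ≥
α = 1, β = 0 ↦ 1  <
α = 1, β = 1 ↦ 0  <
α = 1, β = 2 ↦ 1  <
α = 1, β = 3 ↦ 2  <
α = 2, β = 0 ↦ 2  <
α = 2, β = 1 ↦ 1  <
α = 2, β = 2 ↦ 0  <
α = 2, β = 3 ↦ 1  <
α = 3, β = 0 ↦ 3  ≥
α = 3, β = 1 ↦ 2  <
α = 3, β = 2 ↦ 1  <
α = 3, β = 3 ↦ 0  <
So 2 of the 16 assignments meet the threshold.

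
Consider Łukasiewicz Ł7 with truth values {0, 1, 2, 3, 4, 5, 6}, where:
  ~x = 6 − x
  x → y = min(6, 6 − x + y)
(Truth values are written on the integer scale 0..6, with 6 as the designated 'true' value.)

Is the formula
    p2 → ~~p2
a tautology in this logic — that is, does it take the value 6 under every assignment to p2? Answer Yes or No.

p2 = 0 ↦ 6
p2 = 1 ↦ 6
p2 = 2 ↦ 6
p2 = 3 ↦ 6
p2 = 4 ↦ 6
p2 = 5 ↦ 6
p2 = 6 ↦ 6
Every assignment gives a value ≥ 6.

Yes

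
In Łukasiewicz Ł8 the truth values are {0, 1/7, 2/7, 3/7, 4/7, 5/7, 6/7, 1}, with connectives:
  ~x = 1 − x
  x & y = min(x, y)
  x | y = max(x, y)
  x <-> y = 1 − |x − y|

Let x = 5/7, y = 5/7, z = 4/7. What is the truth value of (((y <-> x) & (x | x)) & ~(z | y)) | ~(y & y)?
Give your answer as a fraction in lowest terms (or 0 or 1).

y <-> x = 5/7 <-> 5/7 = 1
x | x = 5/7 | 5/7 = 5/7
(y <-> x) & (x | x) = 1 & 5/7 = 5/7
z | y = 4/7 | 5/7 = 5/7
~(z | y) = ~5/7 = 2/7
((y <-> x) & (x | x)) & ~(z | y) = 5/7 & 2/7 = 2/7
y & y = 5/7 & 5/7 = 5/7
~(y & y) = ~5/7 = 2/7
(((y <-> x) & (x | x)) & ~(z | y)) | ~(y & y) = 2/7 | 2/7 = 2/7

2/7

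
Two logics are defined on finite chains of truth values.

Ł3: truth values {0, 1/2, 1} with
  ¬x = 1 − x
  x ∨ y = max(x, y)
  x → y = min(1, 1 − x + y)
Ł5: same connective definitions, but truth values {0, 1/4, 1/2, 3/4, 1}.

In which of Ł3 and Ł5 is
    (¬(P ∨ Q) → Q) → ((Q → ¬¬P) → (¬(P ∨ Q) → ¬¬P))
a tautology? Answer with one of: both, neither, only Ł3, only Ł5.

In Ł3: every assignment gives 1 — tautology.
In Ł5: every assignment gives 1 — tautology.

both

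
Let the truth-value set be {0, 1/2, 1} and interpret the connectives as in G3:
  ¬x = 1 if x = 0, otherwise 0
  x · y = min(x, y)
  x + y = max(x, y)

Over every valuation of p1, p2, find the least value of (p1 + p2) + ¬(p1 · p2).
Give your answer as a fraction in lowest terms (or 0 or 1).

Take p1 = 1/2, p2 = 1/2:
p1 + p2 = 1/2 + 1/2 = 1/2
p1 · p2 = 1/2 · 1/2 = 1/2
¬(p1 · p2) = ¬1/2 = 0
(p1 + p2) + ¬(p1 · p2) = 1/2 + 0 = 1/2
No assignment yields a value below 1/2, so this is the minimum.

1/2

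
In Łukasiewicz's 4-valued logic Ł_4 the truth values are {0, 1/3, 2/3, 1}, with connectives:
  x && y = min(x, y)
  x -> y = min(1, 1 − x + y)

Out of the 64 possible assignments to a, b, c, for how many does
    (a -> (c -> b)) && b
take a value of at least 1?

value 1: 16 assignments (counts)
value 2/3: 16 assignments
value 1/3: 16 assignments
value 0: 16 assignments
So 16 of the 64 assignments meet the threshold.

16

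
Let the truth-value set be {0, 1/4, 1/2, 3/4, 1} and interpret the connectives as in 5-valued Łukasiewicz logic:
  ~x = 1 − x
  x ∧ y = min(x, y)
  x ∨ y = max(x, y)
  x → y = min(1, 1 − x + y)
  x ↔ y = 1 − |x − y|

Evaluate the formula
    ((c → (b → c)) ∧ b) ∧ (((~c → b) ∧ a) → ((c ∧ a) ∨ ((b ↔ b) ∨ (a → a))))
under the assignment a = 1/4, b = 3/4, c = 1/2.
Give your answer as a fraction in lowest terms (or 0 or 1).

b → c = 3/4 → 1/2 = 3/4
c → (b → c) = 1/2 → 3/4 = 1
(c → (b → c)) ∧ b = 1 ∧ 3/4 = 3/4
~c = ~1/2 = 1/2
~c → b = 1/2 → 3/4 = 1
(~c → b) ∧ a = 1 ∧ 1/4 = 1/4
c ∧ a = 1/2 ∧ 1/4 = 1/4
b ↔ b = 3/4 ↔ 3/4 = 1
a → a = 1/4 → 1/4 = 1
(b ↔ b) ∨ (a → a) = 1 ∨ 1 = 1
(c ∧ a) ∨ ((b ↔ b) ∨ (a → a)) = 1/4 ∨ 1 = 1
((~c → b) ∧ a) → ((c ∧ a) ∨ ((b ↔ b) ∨ (a → a))) = 1/4 → 1 = 1
((c → (b → c)) ∧ b) ∧ (((~c → b) ∧ a) → ((c ∧ a) ∨ ((b ↔ b) ∨ (a → a)))) = 3/4 ∧ 1 = 3/4

3/4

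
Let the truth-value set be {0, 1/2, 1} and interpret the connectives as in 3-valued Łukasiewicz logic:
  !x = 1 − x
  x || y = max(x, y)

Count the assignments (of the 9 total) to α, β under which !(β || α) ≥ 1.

α = 0, β = 0 ↦ 1  ≥
α = 0, β = 1/2 ↦ 1/2  <
α = 0, β = 1 ↦ 0  <
α = 1/2, β = 0 ↦ 1/2  <
α = 1/2, β = 1/2 ↦ 1/2  <
α = 1/2, β = 1 ↦ 0  <
α = 1, β = 0 ↦ 0  <
α = 1, β = 1/2 ↦ 0  <
α = 1, β = 1 ↦ 0  <
So 1 of the 9 assignments meets the threshold.

1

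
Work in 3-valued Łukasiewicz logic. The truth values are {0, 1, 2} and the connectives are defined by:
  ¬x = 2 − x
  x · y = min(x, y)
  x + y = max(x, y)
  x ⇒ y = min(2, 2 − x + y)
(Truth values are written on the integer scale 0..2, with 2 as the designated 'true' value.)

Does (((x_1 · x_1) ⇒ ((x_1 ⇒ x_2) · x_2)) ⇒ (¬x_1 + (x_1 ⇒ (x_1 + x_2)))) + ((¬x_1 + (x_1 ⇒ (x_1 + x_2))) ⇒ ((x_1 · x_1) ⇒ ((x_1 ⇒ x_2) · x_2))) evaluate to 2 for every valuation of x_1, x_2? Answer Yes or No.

Yes

x_1 = 0, x_2 = 0 ↦ 2
x_1 = 0, x_2 = 1 ↦ 2
x_1 = 0, x_2 = 2 ↦ 2
x_1 = 1, x_2 = 0 ↦ 2
x_1 = 1, x_2 = 1 ↦ 2
x_1 = 1, x_2 = 2 ↦ 2
x_1 = 2, x_2 = 0 ↦ 2
x_1 = 2, x_2 = 1 ↦ 2
x_1 = 2, x_2 = 2 ↦ 2
Every assignment gives a value ≥ 2.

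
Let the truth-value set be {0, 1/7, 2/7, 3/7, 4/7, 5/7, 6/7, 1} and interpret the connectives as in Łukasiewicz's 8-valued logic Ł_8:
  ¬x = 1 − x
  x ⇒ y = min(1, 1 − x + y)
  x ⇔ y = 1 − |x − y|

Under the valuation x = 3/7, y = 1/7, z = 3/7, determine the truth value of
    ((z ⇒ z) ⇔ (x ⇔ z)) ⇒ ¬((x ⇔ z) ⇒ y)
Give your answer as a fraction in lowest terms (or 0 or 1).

6/7

z ⇒ z = 3/7 ⇒ 3/7 = 1
x ⇔ z = 3/7 ⇔ 3/7 = 1
(z ⇒ z) ⇔ (x ⇔ z) = 1 ⇔ 1 = 1
x ⇔ z = 3/7 ⇔ 3/7 = 1
(x ⇔ z) ⇒ y = 1 ⇒ 1/7 = 1/7
¬((x ⇔ z) ⇒ y) = ¬1/7 = 6/7
((z ⇒ z) ⇔ (x ⇔ z)) ⇒ ¬((x ⇔ z) ⇒ y) = 1 ⇒ 6/7 = 6/7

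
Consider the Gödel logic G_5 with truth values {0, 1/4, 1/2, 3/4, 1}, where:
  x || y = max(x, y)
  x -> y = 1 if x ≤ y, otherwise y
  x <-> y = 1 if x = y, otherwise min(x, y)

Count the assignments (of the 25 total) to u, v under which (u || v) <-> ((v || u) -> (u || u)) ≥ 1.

5

value 1: 5 assignments (counts)
value 3/4: 5 assignments
value 1/2: 5 assignments
value 1/4: 5 assignments
value 0: 5 assignments
So 5 of the 25 assignments meet the threshold.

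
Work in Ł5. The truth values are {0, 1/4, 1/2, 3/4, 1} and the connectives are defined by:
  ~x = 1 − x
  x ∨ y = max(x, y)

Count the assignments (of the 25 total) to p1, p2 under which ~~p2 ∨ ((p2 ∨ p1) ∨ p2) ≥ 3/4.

16

value 1: 9 assignments (counts)
value 3/4: 7 assignments (counts)
value 1/2: 5 assignments
value 1/4: 3 assignments
value 0: 1 assignment
So 16 of the 25 assignments meet the threshold.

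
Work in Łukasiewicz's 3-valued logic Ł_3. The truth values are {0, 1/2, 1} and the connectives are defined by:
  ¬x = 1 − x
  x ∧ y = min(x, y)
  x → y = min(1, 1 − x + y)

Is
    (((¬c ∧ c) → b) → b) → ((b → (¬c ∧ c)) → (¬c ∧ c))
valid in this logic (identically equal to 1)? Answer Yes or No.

Yes

b = 0, c = 0 ↦ 1
b = 0, c = 1/2 ↦ 1
b = 0, c = 1 ↦ 1
b = 1/2, c = 0 ↦ 1
b = 1/2, c = 1/2 ↦ 1
b = 1/2, c = 1 ↦ 1
b = 1, c = 0 ↦ 1
b = 1, c = 1/2 ↦ 1
b = 1, c = 1 ↦ 1
Every assignment gives a value ≥ 1.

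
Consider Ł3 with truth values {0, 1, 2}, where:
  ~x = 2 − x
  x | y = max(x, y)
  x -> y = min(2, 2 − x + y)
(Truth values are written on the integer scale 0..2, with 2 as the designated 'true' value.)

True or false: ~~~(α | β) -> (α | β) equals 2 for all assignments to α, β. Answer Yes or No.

No

Counterexample: take α = 0, β = 0.
α | β = 0 | 0 = 0
~(α | β) = ~0 = 2
~~(α | β) = ~2 = 0
~~~(α | β) = ~0 = 2
α | β = 0 | 0 = 0
~~~(α | β) -> (α | β) = 2 -> 0 = 0
This gives 0 ≠ 2.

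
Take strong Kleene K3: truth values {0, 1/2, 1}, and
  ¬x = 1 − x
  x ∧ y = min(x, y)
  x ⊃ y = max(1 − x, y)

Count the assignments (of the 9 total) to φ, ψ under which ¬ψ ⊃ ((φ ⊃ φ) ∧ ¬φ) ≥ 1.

φ = 0, ψ = 0 ↦ 1  ≥
φ = 0, ψ = 1/2 ↦ 1  ≥
φ = 0, ψ = 1 ↦ 1  ≥
φ = 1/2, ψ = 0 ↦ 1/2  <
φ = 1/2, ψ = 1/2 ↦ 1/2  <
φ = 1/2, ψ = 1 ↦ 1  ≥
φ = 1, ψ = 0 ↦ 0  <
φ = 1, ψ = 1/2 ↦ 1/2  <
φ = 1, ψ = 1 ↦ 1  ≥
So 5 of the 9 assignments meet the threshold.

5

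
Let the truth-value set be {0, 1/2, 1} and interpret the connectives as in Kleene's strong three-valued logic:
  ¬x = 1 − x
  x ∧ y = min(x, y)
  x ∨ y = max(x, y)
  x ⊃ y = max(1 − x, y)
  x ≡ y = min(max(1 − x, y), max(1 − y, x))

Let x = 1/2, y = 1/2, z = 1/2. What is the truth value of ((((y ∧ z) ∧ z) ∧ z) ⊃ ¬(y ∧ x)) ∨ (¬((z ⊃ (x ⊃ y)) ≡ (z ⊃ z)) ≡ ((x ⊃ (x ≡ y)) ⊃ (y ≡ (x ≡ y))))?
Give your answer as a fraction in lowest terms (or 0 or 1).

y ∧ z = 1/2 ∧ 1/2 = 1/2
(y ∧ z) ∧ z = 1/2 ∧ 1/2 = 1/2
((y ∧ z) ∧ z) ∧ z = 1/2 ∧ 1/2 = 1/2
y ∧ x = 1/2 ∧ 1/2 = 1/2
¬(y ∧ x) = ¬1/2 = 1/2
(((y ∧ z) ∧ z) ∧ z) ⊃ ¬(y ∧ x) = 1/2 ⊃ 1/2 = 1/2
x ⊃ y = 1/2 ⊃ 1/2 = 1/2
z ⊃ (x ⊃ y) = 1/2 ⊃ 1/2 = 1/2
z ⊃ z = 1/2 ⊃ 1/2 = 1/2
(z ⊃ (x ⊃ y)) ≡ (z ⊃ z) = 1/2 ≡ 1/2 = 1/2
¬((z ⊃ (x ⊃ y)) ≡ (z ⊃ z)) = ¬1/2 = 1/2
x ≡ y = 1/2 ≡ 1/2 = 1/2
x ⊃ (x ≡ y) = 1/2 ⊃ 1/2 = 1/2
x ≡ y = 1/2 ≡ 1/2 = 1/2
y ≡ (x ≡ y) = 1/2 ≡ 1/2 = 1/2
(x ⊃ (x ≡ y)) ⊃ (y ≡ (x ≡ y)) = 1/2 ⊃ 1/2 = 1/2
¬((z ⊃ (x ⊃ y)) ≡ (z ⊃ z)) ≡ ((x ⊃ (x ≡ y)) ⊃ (y ≡ (x ≡ y))) = 1/2 ≡ 1/2 = 1/2
((((y ∧ z) ∧ z) ∧ z) ⊃ ¬(y ∧ x)) ∨ (¬((z ⊃ (x ⊃ y)) ≡ (z ⊃ z)) ≡ ((x ⊃ (x ≡ y)) ⊃ (y ≡ (x ≡ y)))) = 1/2 ∨ 1/2 = 1/2

1/2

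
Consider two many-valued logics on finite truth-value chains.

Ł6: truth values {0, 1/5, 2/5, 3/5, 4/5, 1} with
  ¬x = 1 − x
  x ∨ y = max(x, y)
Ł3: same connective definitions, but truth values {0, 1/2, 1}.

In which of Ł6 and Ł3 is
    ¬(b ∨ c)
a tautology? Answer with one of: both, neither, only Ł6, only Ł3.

neither

In Ł6: at b = 0, c = 1/5 the value is 4/5 — not a tautology.
In Ł3: at b = 0, c = 1/2 the value is 1/2 — not a tautology.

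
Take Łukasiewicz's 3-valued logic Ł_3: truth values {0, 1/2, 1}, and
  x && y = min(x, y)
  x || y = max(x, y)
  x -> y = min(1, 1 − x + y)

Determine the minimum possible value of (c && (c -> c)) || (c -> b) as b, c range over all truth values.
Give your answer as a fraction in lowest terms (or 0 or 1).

1/2

Take b = 0, c = 1/2:
c -> c = 1/2 -> 1/2 = 1
c && (c -> c) = 1/2 && 1 = 1/2
c -> b = 1/2 -> 0 = 1/2
(c && (c -> c)) || (c -> b) = 1/2 || 1/2 = 1/2
No assignment yields a value below 1/2, so this is the minimum.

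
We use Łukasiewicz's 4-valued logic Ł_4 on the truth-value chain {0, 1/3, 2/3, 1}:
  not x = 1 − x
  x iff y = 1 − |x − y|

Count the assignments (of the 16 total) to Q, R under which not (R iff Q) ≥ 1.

2

Q = 0, R = 0 ↦ 0  <
Q = 0, R = 1/3 ↦ 1/3  <
Q = 0, R = 2/3 ↦ 2/3  <
Q = 0, R = 1 ↦ 1  ≥
Q = 1/3, R = 0 ↦ 1/3  <
Q = 1/3, R = 1/3 ↦ 0  <
Q = 1/3, R = 2/3 ↦ 1/3  <
Q = 1/3, R = 1 ↦ 2/3  <
Q = 2/3, R = 0 ↦ 2/3  <
Q = 2/3, R = 1/3 ↦ 1/3  <
Q = 2/3, R = 2/3 ↦ 0  <
Q = 2/3, R = 1 ↦ 1/3  <
Q = 1, R = 0 ↦ 1  ≥
Q = 1, R = 1/3 ↦ 2/3  <
Q = 1, R = 2/3 ↦ 1/3  <
Q = 1, R = 1 ↦ 0  <
So 2 of the 16 assignments meet the threshold.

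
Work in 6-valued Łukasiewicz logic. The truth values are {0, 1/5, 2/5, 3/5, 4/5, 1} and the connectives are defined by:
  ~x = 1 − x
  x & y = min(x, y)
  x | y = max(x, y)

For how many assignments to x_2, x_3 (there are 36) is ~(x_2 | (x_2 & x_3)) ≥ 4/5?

12

value 1: 6 assignments (counts)
value 4/5: 6 assignments (counts)
value 3/5: 6 assignments
value 2/5: 6 assignments
value 1/5: 6 assignments
value 0: 6 assignments
So 12 of the 36 assignments meet the threshold.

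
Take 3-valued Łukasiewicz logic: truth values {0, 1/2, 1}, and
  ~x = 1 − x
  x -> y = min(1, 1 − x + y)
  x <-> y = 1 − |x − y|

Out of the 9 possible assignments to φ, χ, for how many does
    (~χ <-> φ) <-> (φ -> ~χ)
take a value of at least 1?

φ = 0, χ = 0 ↦ 0  <
φ = 0, χ = 1/2 ↦ 1/2  <
φ = 0, χ = 1 ↦ 1  ≥
φ = 1/2, χ = 0 ↦ 1/2  <
φ = 1/2, χ = 1/2 ↦ 1  ≥
φ = 1/2, χ = 1 ↦ 1  ≥
φ = 1, χ = 0 ↦ 1  ≥
φ = 1, χ = 1/2 ↦ 1  ≥
φ = 1, χ = 1 ↦ 1  ≥
So 6 of the 9 assignments meet the threshold.

6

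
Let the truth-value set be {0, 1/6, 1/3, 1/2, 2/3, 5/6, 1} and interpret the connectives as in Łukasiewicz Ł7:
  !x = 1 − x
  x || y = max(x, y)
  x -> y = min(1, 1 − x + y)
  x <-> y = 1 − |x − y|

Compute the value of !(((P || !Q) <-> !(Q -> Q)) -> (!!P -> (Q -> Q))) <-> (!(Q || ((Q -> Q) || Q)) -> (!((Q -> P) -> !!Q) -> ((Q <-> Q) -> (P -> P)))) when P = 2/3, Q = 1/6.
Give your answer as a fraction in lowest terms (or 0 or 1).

0

!Q = !1/6 = 5/6
P || !Q = 2/3 || 5/6 = 5/6
Q -> Q = 1/6 -> 1/6 = 1
!(Q -> Q) = !1 = 0
(P || !Q) <-> !(Q -> Q) = 5/6 <-> 0 = 1/6
!P = !2/3 = 1/3
!!P = !1/3 = 2/3
Q -> Q = 1/6 -> 1/6 = 1
!!P -> (Q -> Q) = 2/3 -> 1 = 1
((P || !Q) <-> !(Q -> Q)) -> (!!P -> (Q -> Q)) = 1/6 -> 1 = 1
!(((P || !Q) <-> !(Q -> Q)) -> (!!P -> (Q -> Q))) = !1 = 0
Q -> Q = 1/6 -> 1/6 = 1
(Q -> Q) || Q = 1 || 1/6 = 1
Q || ((Q -> Q) || Q) = 1/6 || 1 = 1
!(Q || ((Q -> Q) || Q)) = !1 = 0
Q -> P = 1/6 -> 2/3 = 1
!Q = !1/6 = 5/6
!!Q = !5/6 = 1/6
(Q -> P) -> !!Q = 1 -> 1/6 = 1/6
!((Q -> P) -> !!Q) = !1/6 = 5/6
Q <-> Q = 1/6 <-> 1/6 = 1
P -> P = 2/3 -> 2/3 = 1
(Q <-> Q) -> (P -> P) = 1 -> 1 = 1
!((Q -> P) -> !!Q) -> ((Q <-> Q) -> (P -> P)) = 5/6 -> 1 = 1
!(Q || ((Q -> Q) || Q)) -> (!((Q -> P) -> !!Q) -> ((Q <-> Q) -> (P -> P))) = 0 -> 1 = 1
!(((P || !Q) <-> !(Q -> Q)) -> (!!P -> (Q -> Q))) <-> (!(Q || ((Q -> Q) || Q)) -> (!((Q -> P) -> !!Q) -> ((Q <-> Q) -> (P -> P)))) = 0 <-> 1 = 0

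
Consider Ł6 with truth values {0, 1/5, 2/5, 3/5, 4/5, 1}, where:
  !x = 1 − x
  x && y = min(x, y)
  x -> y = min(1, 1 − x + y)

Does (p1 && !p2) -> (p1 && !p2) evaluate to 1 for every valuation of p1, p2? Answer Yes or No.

At p1 = 4/5, p2 = 4/5, for instance:
!p2 = !4/5 = 1/5
p1 && !p2 = 4/5 && 1/5 = 1/5
(p1 && !p2) -> (p1 && !p2) = 1/5 -> 1/5 = 1
and checking the remaining 35 assignments likewise gives ≥ 1 in every case.

Yes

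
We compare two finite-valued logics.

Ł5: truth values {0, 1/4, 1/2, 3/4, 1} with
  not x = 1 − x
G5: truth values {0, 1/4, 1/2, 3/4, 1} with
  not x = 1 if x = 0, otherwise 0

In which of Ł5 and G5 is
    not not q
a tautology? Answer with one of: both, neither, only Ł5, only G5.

In Ł5: at q = 0 the value is 0 — not a tautology.
In G5: at q = 0 the value is 0 — not a tautology.

neither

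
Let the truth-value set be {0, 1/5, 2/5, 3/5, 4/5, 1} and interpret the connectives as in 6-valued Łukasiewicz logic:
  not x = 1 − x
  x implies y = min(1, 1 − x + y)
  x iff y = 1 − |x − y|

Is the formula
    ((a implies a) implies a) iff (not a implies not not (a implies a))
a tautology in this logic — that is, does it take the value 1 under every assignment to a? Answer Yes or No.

No

Counterexample: take a = 0.
a implies a = 0 implies 0 = 1
(a implies a) implies a = 1 implies 0 = 0
not a = not 0 = 1
a implies a = 0 implies 0 = 1
not (a implies a) = not 1 = 0
not not (a implies a) = not 0 = 1
not a implies not not (a implies a) = 1 implies 1 = 1
((a implies a) implies a) iff (not a implies not not (a implies a)) = 0 iff 1 = 0
This gives 0 ≠ 1.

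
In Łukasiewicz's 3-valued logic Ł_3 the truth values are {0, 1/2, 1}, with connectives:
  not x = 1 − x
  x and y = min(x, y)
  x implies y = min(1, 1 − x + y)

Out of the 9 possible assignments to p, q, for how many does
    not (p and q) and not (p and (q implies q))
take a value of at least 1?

p = 0, q = 0 ↦ 1  ≥
p = 0, q = 1/2 ↦ 1  ≥
p = 0, q = 1 ↦ 1  ≥
p = 1/2, q = 0 ↦ 1/2  <
p = 1/2, q = 1/2 ↦ 1/2  <
p = 1/2, q = 1 ↦ 1/2  <
p = 1, q = 0 ↦ 0  <
p = 1, q = 1/2 ↦ 0  <
p = 1, q = 1 ↦ 0  <
So 3 of the 9 assignments meet the threshold.

3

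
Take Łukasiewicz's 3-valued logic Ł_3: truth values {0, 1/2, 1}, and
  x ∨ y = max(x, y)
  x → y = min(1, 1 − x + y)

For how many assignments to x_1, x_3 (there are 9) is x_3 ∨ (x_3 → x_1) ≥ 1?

8

x_1 = 0, x_3 = 0 ↦ 1  ≥
x_1 = 0, x_3 = 1/2 ↦ 1/2  <
x_1 = 0, x_3 = 1 ↦ 1  ≥
x_1 = 1/2, x_3 = 0 ↦ 1  ≥
x_1 = 1/2, x_3 = 1/2 ↦ 1  ≥
x_1 = 1/2, x_3 = 1 ↦ 1  ≥
x_1 = 1, x_3 = 0 ↦ 1  ≥
x_1 = 1, x_3 = 1/2 ↦ 1  ≥
x_1 = 1, x_3 = 1 ↦ 1  ≥
So 8 of the 9 assignments meet the threshold.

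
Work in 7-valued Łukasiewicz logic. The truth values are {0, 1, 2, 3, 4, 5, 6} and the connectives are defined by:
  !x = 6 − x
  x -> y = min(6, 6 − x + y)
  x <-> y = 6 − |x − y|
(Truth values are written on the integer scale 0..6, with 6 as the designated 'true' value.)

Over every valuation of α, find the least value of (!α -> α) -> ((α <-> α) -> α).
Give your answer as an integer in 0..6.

Take α = 3:
!α = !3 = 3
!α -> α = 3 -> 3 = 6
α <-> α = 3 <-> 3 = 6
(α <-> α) -> α = 6 -> 3 = 3
(!α -> α) -> ((α <-> α) -> α) = 6 -> 3 = 3
No assignment yields a value below 3, so this is the minimum.

3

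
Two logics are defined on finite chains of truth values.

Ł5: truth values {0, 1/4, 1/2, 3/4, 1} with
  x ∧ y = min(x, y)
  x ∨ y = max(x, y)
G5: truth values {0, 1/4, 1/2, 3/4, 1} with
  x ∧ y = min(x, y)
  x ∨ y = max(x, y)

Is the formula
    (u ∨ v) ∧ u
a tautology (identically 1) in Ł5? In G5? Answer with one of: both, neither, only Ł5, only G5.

neither

In Ł5: at u = 0, v = 0 the value is 0 — not a tautology.
In G5: at u = 0, v = 0 the value is 0 — not a tautology.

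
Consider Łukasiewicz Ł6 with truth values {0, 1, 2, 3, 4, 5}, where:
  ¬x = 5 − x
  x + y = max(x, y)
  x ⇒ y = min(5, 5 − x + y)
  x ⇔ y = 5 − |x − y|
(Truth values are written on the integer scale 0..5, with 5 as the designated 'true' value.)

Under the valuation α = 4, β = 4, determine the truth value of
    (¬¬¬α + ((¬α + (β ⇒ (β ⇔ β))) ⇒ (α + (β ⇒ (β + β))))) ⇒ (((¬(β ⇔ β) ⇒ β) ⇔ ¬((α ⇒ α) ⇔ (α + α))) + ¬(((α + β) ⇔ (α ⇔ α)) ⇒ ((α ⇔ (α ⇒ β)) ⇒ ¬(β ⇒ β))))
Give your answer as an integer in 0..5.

3

¬α = ¬4 = 1
¬¬α = ¬1 = 4
¬¬¬α = ¬4 = 1
¬α = ¬4 = 1
β ⇔ β = 4 ⇔ 4 = 5
β ⇒ (β ⇔ β) = 4 ⇒ 5 = 5
¬α + (β ⇒ (β ⇔ β)) = 1 + 5 = 5
β + β = 4 + 4 = 4
β ⇒ (β + β) = 4 ⇒ 4 = 5
α + (β ⇒ (β + β)) = 4 + 5 = 5
(¬α + (β ⇒ (β ⇔ β))) ⇒ (α + (β ⇒ (β + β))) = 5 ⇒ 5 = 5
¬¬¬α + ((¬α + (β ⇒ (β ⇔ β))) ⇒ (α + (β ⇒ (β + β)))) = 1 + 5 = 5
β ⇔ β = 4 ⇔ 4 = 5
¬(β ⇔ β) = ¬5 = 0
¬(β ⇔ β) ⇒ β = 0 ⇒ 4 = 5
α ⇒ α = 4 ⇒ 4 = 5
α + α = 4 + 4 = 4
(α ⇒ α) ⇔ (α + α) = 5 ⇔ 4 = 4
¬((α ⇒ α) ⇔ (α + α)) = ¬4 = 1
(¬(β ⇔ β) ⇒ β) ⇔ ¬((α ⇒ α) ⇔ (α + α)) = 5 ⇔ 1 = 1
α + β = 4 + 4 = 4
α ⇔ α = 4 ⇔ 4 = 5
(α + β) ⇔ (α ⇔ α) = 4 ⇔ 5 = 4
α ⇒ β = 4 ⇒ 4 = 5
α ⇔ (α ⇒ β) = 4 ⇔ 5 = 4
β ⇒ β = 4 ⇒ 4 = 5
¬(β ⇒ β) = ¬5 = 0
(α ⇔ (α ⇒ β)) ⇒ ¬(β ⇒ β) = 4 ⇒ 0 = 1
((α + β) ⇔ (α ⇔ α)) ⇒ ((α ⇔ (α ⇒ β)) ⇒ ¬(β ⇒ β)) = 4 ⇒ 1 = 2
¬(((α + β) ⇔ (α ⇔ α)) ⇒ ((α ⇔ (α ⇒ β)) ⇒ ¬(β ⇒ β))) = ¬2 = 3
((¬(β ⇔ β) ⇒ β) ⇔ ¬((α ⇒ α) ⇔ (α + α))) + ¬(((α + β) ⇔ (α ⇔ α)) ⇒ ((α ⇔ (α ⇒ β)) ⇒ ¬(β ⇒ β))) = 1 + 3 = 3
(¬¬¬α + ((¬α + (β ⇒ (β ⇔ β))) ⇒ (α + (β ⇒ (β + β))))) ⇒ (((¬(β ⇔ β) ⇒ β) ⇔ ¬((α ⇒ α) ⇔ (α + α))) + ¬(((α + β) ⇔ (α ⇔ α)) ⇒ ((α ⇔ (α ⇒ β)) ⇒ ¬(β ⇒ β)))) = 5 ⇒ 3 = 3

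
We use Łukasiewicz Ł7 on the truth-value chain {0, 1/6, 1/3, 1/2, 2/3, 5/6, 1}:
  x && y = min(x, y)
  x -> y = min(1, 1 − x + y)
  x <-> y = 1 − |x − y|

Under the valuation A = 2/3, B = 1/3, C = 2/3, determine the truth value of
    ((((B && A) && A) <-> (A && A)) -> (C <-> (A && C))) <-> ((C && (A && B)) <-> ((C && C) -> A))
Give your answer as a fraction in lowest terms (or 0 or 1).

1/3

B && A = 1/3 && 2/3 = 1/3
(B && A) && A = 1/3 && 2/3 = 1/3
A && A = 2/3 && 2/3 = 2/3
((B && A) && A) <-> (A && A) = 1/3 <-> 2/3 = 2/3
A && C = 2/3 && 2/3 = 2/3
C <-> (A && C) = 2/3 <-> 2/3 = 1
(((B && A) && A) <-> (A && A)) -> (C <-> (A && C)) = 2/3 -> 1 = 1
A && B = 2/3 && 1/3 = 1/3
C && (A && B) = 2/3 && 1/3 = 1/3
C && C = 2/3 && 2/3 = 2/3
(C && C) -> A = 2/3 -> 2/3 = 1
(C && (A && B)) <-> ((C && C) -> A) = 1/3 <-> 1 = 1/3
((((B && A) && A) <-> (A && A)) -> (C <-> (A && C))) <-> ((C && (A && B)) <-> ((C && C) -> A)) = 1 <-> 1/3 = 1/3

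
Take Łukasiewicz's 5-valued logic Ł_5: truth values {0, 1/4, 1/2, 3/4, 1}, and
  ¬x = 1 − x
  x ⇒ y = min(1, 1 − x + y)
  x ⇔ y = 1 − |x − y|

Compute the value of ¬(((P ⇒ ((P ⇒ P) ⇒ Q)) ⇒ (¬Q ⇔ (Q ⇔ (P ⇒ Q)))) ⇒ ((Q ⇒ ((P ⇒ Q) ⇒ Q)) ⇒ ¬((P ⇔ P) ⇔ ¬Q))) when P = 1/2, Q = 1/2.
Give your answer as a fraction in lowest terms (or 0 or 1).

1/2

P ⇒ P = 1/2 ⇒ 1/2 = 1
(P ⇒ P) ⇒ Q = 1 ⇒ 1/2 = 1/2
P ⇒ ((P ⇒ P) ⇒ Q) = 1/2 ⇒ 1/2 = 1
¬Q = ¬1/2 = 1/2
P ⇒ Q = 1/2 ⇒ 1/2 = 1
Q ⇔ (P ⇒ Q) = 1/2 ⇔ 1 = 1/2
¬Q ⇔ (Q ⇔ (P ⇒ Q)) = 1/2 ⇔ 1/2 = 1
(P ⇒ ((P ⇒ P) ⇒ Q)) ⇒ (¬Q ⇔ (Q ⇔ (P ⇒ Q))) = 1 ⇒ 1 = 1
P ⇒ Q = 1/2 ⇒ 1/2 = 1
(P ⇒ Q) ⇒ Q = 1 ⇒ 1/2 = 1/2
Q ⇒ ((P ⇒ Q) ⇒ Q) = 1/2 ⇒ 1/2 = 1
P ⇔ P = 1/2 ⇔ 1/2 = 1
¬Q = ¬1/2 = 1/2
(P ⇔ P) ⇔ ¬Q = 1 ⇔ 1/2 = 1/2
¬((P ⇔ P) ⇔ ¬Q) = ¬1/2 = 1/2
(Q ⇒ ((P ⇒ Q) ⇒ Q)) ⇒ ¬((P ⇔ P) ⇔ ¬Q) = 1 ⇒ 1/2 = 1/2
((P ⇒ ((P ⇒ P) ⇒ Q)) ⇒ (¬Q ⇔ (Q ⇔ (P ⇒ Q)))) ⇒ ((Q ⇒ ((P ⇒ Q) ⇒ Q)) ⇒ ¬((P ⇔ P) ⇔ ¬Q)) = 1 ⇒ 1/2 = 1/2
¬(((P ⇒ ((P ⇒ P) ⇒ Q)) ⇒ (¬Q ⇔ (Q ⇔ (P ⇒ Q)))) ⇒ ((Q ⇒ ((P ⇒ Q) ⇒ Q)) ⇒ ¬((P ⇔ P) ⇔ ¬Q))) = ¬1/2 = 1/2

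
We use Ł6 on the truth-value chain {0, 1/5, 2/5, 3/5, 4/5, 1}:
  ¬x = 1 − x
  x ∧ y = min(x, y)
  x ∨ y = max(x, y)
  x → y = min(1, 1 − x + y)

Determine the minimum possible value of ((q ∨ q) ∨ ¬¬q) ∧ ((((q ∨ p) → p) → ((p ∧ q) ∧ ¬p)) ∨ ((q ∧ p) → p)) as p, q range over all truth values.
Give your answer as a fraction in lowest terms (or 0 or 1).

0

Take p = 0, q = 0:
q ∨ q = 0 ∨ 0 = 0
¬q = ¬0 = 1
¬¬q = ¬1 = 0
(q ∨ q) ∨ ¬¬q = 0 ∨ 0 = 0
q ∨ p = 0 ∨ 0 = 0
(q ∨ p) → p = 0 → 0 = 1
p ∧ q = 0 ∧ 0 = 0
¬p = ¬0 = 1
(p ∧ q) ∧ ¬p = 0 ∧ 1 = 0
((q ∨ p) → p) → ((p ∧ q) ∧ ¬p) = 1 → 0 = 0
q ∧ p = 0 ∧ 0 = 0
(q ∧ p) → p = 0 → 0 = 1
(((q ∨ p) → p) → ((p ∧ q) ∧ ¬p)) ∨ ((q ∧ p) → p) = 0 ∨ 1 = 1
((q ∨ q) ∨ ¬¬q) ∧ ((((q ∨ p) → p) → ((p ∧ q) ∧ ¬p)) ∨ ((q ∧ p) → p)) = 0 ∧ 1 = 0
No assignment yields a value below 0, so this is the minimum.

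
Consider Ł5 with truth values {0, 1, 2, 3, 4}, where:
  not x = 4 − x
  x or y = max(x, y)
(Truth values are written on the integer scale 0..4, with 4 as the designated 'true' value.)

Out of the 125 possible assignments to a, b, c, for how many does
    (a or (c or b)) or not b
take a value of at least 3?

116

value 4: 77 assignments (counts)
value 3: 39 assignments (counts)
value 2: 9 assignments
So 116 of the 125 assignments meet the threshold.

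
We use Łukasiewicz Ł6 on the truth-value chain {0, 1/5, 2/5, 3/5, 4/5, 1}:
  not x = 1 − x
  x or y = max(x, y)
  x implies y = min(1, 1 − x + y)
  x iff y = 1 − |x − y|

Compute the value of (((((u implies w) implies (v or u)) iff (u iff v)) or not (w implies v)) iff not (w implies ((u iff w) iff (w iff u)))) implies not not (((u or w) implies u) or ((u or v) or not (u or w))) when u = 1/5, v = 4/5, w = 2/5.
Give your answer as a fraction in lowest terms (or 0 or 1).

1

u implies w = 1/5 implies 2/5 = 1
v or u = 4/5 or 1/5 = 4/5
(u implies w) implies (v or u) = 1 implies 4/5 = 4/5
u iff v = 1/5 iff 4/5 = 2/5
((u implies w) implies (v or u)) iff (u iff v) = 4/5 iff 2/5 = 3/5
w implies v = 2/5 implies 4/5 = 1
not (w implies v) = not 1 = 0
(((u implies w) implies (v or u)) iff (u iff v)) or not (w implies v) = 3/5 or 0 = 3/5
u iff w = 1/5 iff 2/5 = 4/5
w iff u = 2/5 iff 1/5 = 4/5
(u iff w) iff (w iff u) = 4/5 iff 4/5 = 1
w implies ((u iff w) iff (w iff u)) = 2/5 implies 1 = 1
not (w implies ((u iff w) iff (w iff u))) = not 1 = 0
((((u implies w) implies (v or u)) iff (u iff v)) or not (w implies v)) iff not (w implies ((u iff w) iff (w iff u))) = 3/5 iff 0 = 2/5
u or w = 1/5 or 2/5 = 2/5
(u or w) implies u = 2/5 implies 1/5 = 4/5
u or v = 1/5 or 4/5 = 4/5
u or w = 1/5 or 2/5 = 2/5
not (u or w) = not 2/5 = 3/5
(u or v) or not (u or w) = 4/5 or 3/5 = 4/5
((u or w) implies u) or ((u or v) or not (u or w)) = 4/5 or 4/5 = 4/5
not (((u or w) implies u) or ((u or v) or not (u or w))) = not 4/5 = 1/5
not not (((u or w) implies u) or ((u or v) or not (u or w))) = not 1/5 = 4/5
(((((u implies w) implies (v or u)) iff (u iff v)) or not (w implies v)) iff not (w implies ((u iff w) iff (w iff u)))) implies not not (((u or w) implies u) or ((u or v) or not (u or w))) = 2/5 implies 4/5 = 1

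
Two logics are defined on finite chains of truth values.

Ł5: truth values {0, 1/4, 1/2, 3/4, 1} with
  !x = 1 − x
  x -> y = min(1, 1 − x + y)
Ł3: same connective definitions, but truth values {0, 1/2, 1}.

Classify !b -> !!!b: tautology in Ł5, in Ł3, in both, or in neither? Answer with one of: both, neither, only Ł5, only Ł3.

both

In Ł5: every assignment gives 1 — tautology.
In Ł3: every assignment gives 1 — tautology.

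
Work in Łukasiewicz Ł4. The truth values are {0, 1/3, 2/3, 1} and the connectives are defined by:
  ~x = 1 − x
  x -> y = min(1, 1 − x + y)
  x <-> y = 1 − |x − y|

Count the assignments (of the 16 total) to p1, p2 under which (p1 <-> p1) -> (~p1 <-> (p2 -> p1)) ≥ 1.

2

p1 = 0, p2 = 0 ↦ 1  ≥
p1 = 0, p2 = 1/3 ↦ 2/3  <
p1 = 0, p2 = 2/3 ↦ 1/3  <
p1 = 0, p2 = 1 ↦ 0  <
p1 = 1/3, p2 = 0 ↦ 2/3  <
p1 = 1/3, p2 = 1/3 ↦ 2/3  <
p1 = 1/3, p2 = 2/3 ↦ 1  ≥
p1 = 1/3, p2 = 1 ↦ 2/3  <
p1 = 2/3, p2 = 0 ↦ 1/3  <
p1 = 2/3, p2 = 1/3 ↦ 1/3  <
p1 = 2/3, p2 = 2/3 ↦ 1/3  <
p1 = 2/3, p2 = 1 ↦ 2/3  <
p1 = 1, p2 = 0 ↦ 0  <
p1 = 1, p2 = 1/3 ↦ 0  <
p1 = 1, p2 = 2/3 ↦ 0  <
p1 = 1, p2 = 1 ↦ 0  <
So 2 of the 16 assignments meet the threshold.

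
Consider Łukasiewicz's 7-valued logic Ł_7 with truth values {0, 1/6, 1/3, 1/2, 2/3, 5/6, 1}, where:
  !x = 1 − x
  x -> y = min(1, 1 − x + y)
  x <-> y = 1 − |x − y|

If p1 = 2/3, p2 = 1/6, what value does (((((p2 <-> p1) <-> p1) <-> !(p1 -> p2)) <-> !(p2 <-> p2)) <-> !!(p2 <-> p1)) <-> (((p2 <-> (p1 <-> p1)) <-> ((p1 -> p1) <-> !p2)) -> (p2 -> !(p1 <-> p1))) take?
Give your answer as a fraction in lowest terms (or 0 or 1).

p2 <-> p1 = 1/6 <-> 2/3 = 1/2
(p2 <-> p1) <-> p1 = 1/2 <-> 2/3 = 5/6
p1 -> p2 = 2/3 -> 1/6 = 1/2
!(p1 -> p2) = !1/2 = 1/2
((p2 <-> p1) <-> p1) <-> !(p1 -> p2) = 5/6 <-> 1/2 = 2/3
p2 <-> p2 = 1/6 <-> 1/6 = 1
!(p2 <-> p2) = !1 = 0
(((p2 <-> p1) <-> p1) <-> !(p1 -> p2)) <-> !(p2 <-> p2) = 2/3 <-> 0 = 1/3
p2 <-> p1 = 1/6 <-> 2/3 = 1/2
!(p2 <-> p1) = !1/2 = 1/2
!!(p2 <-> p1) = !1/2 = 1/2
((((p2 <-> p1) <-> p1) <-> !(p1 -> p2)) <-> !(p2 <-> p2)) <-> !!(p2 <-> p1) = 1/3 <-> 1/2 = 5/6
p1 <-> p1 = 2/3 <-> 2/3 = 1
p2 <-> (p1 <-> p1) = 1/6 <-> 1 = 1/6
p1 -> p1 = 2/3 -> 2/3 = 1
!p2 = !1/6 = 5/6
(p1 -> p1) <-> !p2 = 1 <-> 5/6 = 5/6
(p2 <-> (p1 <-> p1)) <-> ((p1 -> p1) <-> !p2) = 1/6 <-> 5/6 = 1/3
p1 <-> p1 = 2/3 <-> 2/3 = 1
!(p1 <-> p1) = !1 = 0
p2 -> !(p1 <-> p1) = 1/6 -> 0 = 5/6
((p2 <-> (p1 <-> p1)) <-> ((p1 -> p1) <-> !p2)) -> (p2 -> !(p1 <-> p1)) = 1/3 -> 5/6 = 1
(((((p2 <-> p1) <-> p1) <-> !(p1 -> p2)) <-> !(p2 <-> p2)) <-> !!(p2 <-> p1)) <-> (((p2 <-> (p1 <-> p1)) <-> ((p1 -> p1) <-> !p2)) -> (p2 -> !(p1 <-> p1))) = 5/6 <-> 1 = 5/6

5/6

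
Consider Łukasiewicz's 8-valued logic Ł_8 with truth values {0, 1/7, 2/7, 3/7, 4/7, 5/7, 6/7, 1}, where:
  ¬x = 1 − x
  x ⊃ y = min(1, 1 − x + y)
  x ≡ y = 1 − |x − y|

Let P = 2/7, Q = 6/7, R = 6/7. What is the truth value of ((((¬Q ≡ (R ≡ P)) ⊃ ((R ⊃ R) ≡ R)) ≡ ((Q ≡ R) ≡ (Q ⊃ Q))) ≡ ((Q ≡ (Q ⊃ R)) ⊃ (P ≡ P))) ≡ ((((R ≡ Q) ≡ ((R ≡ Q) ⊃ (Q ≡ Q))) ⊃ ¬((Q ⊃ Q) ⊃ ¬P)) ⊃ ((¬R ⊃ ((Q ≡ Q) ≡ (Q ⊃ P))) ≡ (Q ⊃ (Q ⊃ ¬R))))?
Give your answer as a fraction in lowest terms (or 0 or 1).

1

¬Q = ¬6/7 = 1/7
R ≡ P = 6/7 ≡ 2/7 = 3/7
¬Q ≡ (R ≡ P) = 1/7 ≡ 3/7 = 5/7
R ⊃ R = 6/7 ⊃ 6/7 = 1
(R ⊃ R) ≡ R = 1 ≡ 6/7 = 6/7
(¬Q ≡ (R ≡ P)) ⊃ ((R ⊃ R) ≡ R) = 5/7 ⊃ 6/7 = 1
Q ≡ R = 6/7 ≡ 6/7 = 1
Q ⊃ Q = 6/7 ⊃ 6/7 = 1
(Q ≡ R) ≡ (Q ⊃ Q) = 1 ≡ 1 = 1
((¬Q ≡ (R ≡ P)) ⊃ ((R ⊃ R) ≡ R)) ≡ ((Q ≡ R) ≡ (Q ⊃ Q)) = 1 ≡ 1 = 1
Q ⊃ R = 6/7 ⊃ 6/7 = 1
Q ≡ (Q ⊃ R) = 6/7 ≡ 1 = 6/7
P ≡ P = 2/7 ≡ 2/7 = 1
(Q ≡ (Q ⊃ R)) ⊃ (P ≡ P) = 6/7 ⊃ 1 = 1
(((¬Q ≡ (R ≡ P)) ⊃ ((R ⊃ R) ≡ R)) ≡ ((Q ≡ R) ≡ (Q ⊃ Q))) ≡ ((Q ≡ (Q ⊃ R)) ⊃ (P ≡ P)) = 1 ≡ 1 = 1
R ≡ Q = 6/7 ≡ 6/7 = 1
R ≡ Q = 6/7 ≡ 6/7 = 1
Q ≡ Q = 6/7 ≡ 6/7 = 1
(R ≡ Q) ⊃ (Q ≡ Q) = 1 ⊃ 1 = 1
(R ≡ Q) ≡ ((R ≡ Q) ⊃ (Q ≡ Q)) = 1 ≡ 1 = 1
Q ⊃ Q = 6/7 ⊃ 6/7 = 1
¬P = ¬2/7 = 5/7
(Q ⊃ Q) ⊃ ¬P = 1 ⊃ 5/7 = 5/7
¬((Q ⊃ Q) ⊃ ¬P) = ¬5/7 = 2/7
((R ≡ Q) ≡ ((R ≡ Q) ⊃ (Q ≡ Q))) ⊃ ¬((Q ⊃ Q) ⊃ ¬P) = 1 ⊃ 2/7 = 2/7
¬R = ¬6/7 = 1/7
Q ≡ Q = 6/7 ≡ 6/7 = 1
Q ⊃ P = 6/7 ⊃ 2/7 = 3/7
(Q ≡ Q) ≡ (Q ⊃ P) = 1 ≡ 3/7 = 3/7
¬R ⊃ ((Q ≡ Q) ≡ (Q ⊃ P)) = 1/7 ⊃ 3/7 = 1
¬R = ¬6/7 = 1/7
Q ⊃ ¬R = 6/7 ⊃ 1/7 = 2/7
Q ⊃ (Q ⊃ ¬R) = 6/7 ⊃ 2/7 = 3/7
(¬R ⊃ ((Q ≡ Q) ≡ (Q ⊃ P))) ≡ (Q ⊃ (Q ⊃ ¬R)) = 1 ≡ 3/7 = 3/7
(((R ≡ Q) ≡ ((R ≡ Q) ⊃ (Q ≡ Q))) ⊃ ¬((Q ⊃ Q) ⊃ ¬P)) ⊃ ((¬R ⊃ ((Q ≡ Q) ≡ (Q ⊃ P))) ≡ (Q ⊃ (Q ⊃ ¬R))) = 2/7 ⊃ 3/7 = 1
((((¬Q ≡ (R ≡ P)) ⊃ ((R ⊃ R) ≡ R)) ≡ ((Q ≡ R) ≡ (Q ⊃ Q))) ≡ ((Q ≡ (Q ⊃ R)) ⊃ (P ≡ P))) ≡ ((((R ≡ Q) ≡ ((R ≡ Q) ⊃ (Q ≡ Q))) ⊃ ¬((Q ⊃ Q) ⊃ ¬P)) ⊃ ((¬R ⊃ ((Q ≡ Q) ≡ (Q ⊃ P))) ≡ (Q ⊃ (Q ⊃ ¬R)))) = 1 ≡ 1 = 1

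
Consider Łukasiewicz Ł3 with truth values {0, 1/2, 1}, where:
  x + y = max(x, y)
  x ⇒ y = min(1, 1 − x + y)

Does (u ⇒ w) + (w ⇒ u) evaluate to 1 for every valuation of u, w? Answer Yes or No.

u = 0, w = 0 ↦ 1
u = 0, w = 1/2 ↦ 1
u = 0, w = 1 ↦ 1
u = 1/2, w = 0 ↦ 1
u = 1/2, w = 1/2 ↦ 1
u = 1/2, w = 1 ↦ 1
u = 1, w = 0 ↦ 1
u = 1, w = 1/2 ↦ 1
u = 1, w = 1 ↦ 1
Every assignment gives a value ≥ 1.

Yes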